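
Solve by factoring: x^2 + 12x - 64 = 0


We need two numbers that multiply to -64 and add to 12.
Those numbers are -4 and 16 (since (-4) * 16 = -64 and (-4) + 16 = 12).
So x^2 + 12x - 64 = (x - 4)(x + 16) = 0
Setting each factor to zero: x = 4 or x = -16

x = -16, x = 4


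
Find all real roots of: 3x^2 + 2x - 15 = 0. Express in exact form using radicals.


Using the quadratic formula: x = (-b ± sqrt(b^2 - 4ac)) / (2a)
Here a = 3, b = 2, c = -15
Discriminant = b^2 - 4ac = 2^2 - 4(3)(-15) = 4 + 180 = 184
Since discriminant = 184 > 0, there are two real roots.
x = (-2 ± 2*sqrt(46)) / 6
Simplifying: x = (-1 ± sqrt(46)) / 3
Numerically: x ≈ 1.9274 or x ≈ -2.5941

x = (-1 + sqrt(46)) / 3 or x = (-1 - sqrt(46)) / 3


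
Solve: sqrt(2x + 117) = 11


Square both sides: 2x + 117 = 11^2 = 121
2x = 121 - 117 = 4
x = 2
Check: sqrt(2*2 + 117) = sqrt(121) = 11 ✓

x = 2


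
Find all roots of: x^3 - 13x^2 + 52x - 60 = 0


Let p(x) = x^3 - 13x^2 + 52x - 60. By the rational root theorem (leading coefficient 1), any rational root is an integer divisor of 60: try ±1, ±2, ... in turn.
Test x = 1: value = -20 ≠ 0.
Test x = -1: value = -126 ≠ 0.
Test x = 2: value = 0 ✓, so (x - 2) is a factor.
Synthetic division by (x - 2): bring down 1; 1(2) - 13 = -11; (-11)(2) + 52 = 30; 30(2) - 60 = 0 → quotient x^2 - 11x + 30, remainder 0.
Solve the quadratic x^2 - 11x + 30 = 0: discriminant = (-11)^2 - 4(1)(30) = 121 - 120 = 1.
sqrt(1) = 1, so x = (11 ± 1)/2: x = 6 or x = 5.
Collecting all roots found:

x = 2, x = 5, x = 6


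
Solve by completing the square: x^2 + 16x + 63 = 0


Start: x^2 + 16x + 63 = 0
Move constant: x^2 + 16x = -63
Half of 16 is 8, squared is 64
Add 64 to both sides: x^2 + 16x + 64 = 1
(x + 8)^2 = 1
x + 8 = ±1
x = -8 + 1 = -7 or x = -8 - 1 = -9

x = -9, x = -7


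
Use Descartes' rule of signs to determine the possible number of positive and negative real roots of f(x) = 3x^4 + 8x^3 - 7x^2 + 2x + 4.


Descartes' rule of signs:

For positive roots, count sign changes in f(x) = 3x^4 + 8x^3 - 7x^2 + 2x + 4:
Signs of coefficients: +, +, -, +, +
Number of sign changes: 2
Possible positive real roots: 2, 0

For negative roots, examine f(-x) = 3x^4 - 8x^3 - 7x^2 - 2x + 4:
Signs of coefficients: +, -, -, -, +
Number of sign changes: 2
Possible negative real roots: 2, 0

Positive roots: 2 or 0; Negative roots: 2 or 0


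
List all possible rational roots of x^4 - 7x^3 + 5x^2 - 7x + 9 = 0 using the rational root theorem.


Rational root theorem: possible roots are ±p/q where:
  p divides the constant term (9): p ∈ {1, 3, 9}
  q divides the leading coefficient (1): q ∈ {1}

All possible rational roots: -9, -3, -1, 1, 3, 9

-9, -3, -1, 1, 3, 9


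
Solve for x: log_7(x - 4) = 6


Convert to exponential form: x - 4 = 7^6 = 117649
x = 117649 + 4 = 117653
Check: log_7(117653 - 4) = log_7(117649) = log_7(117649) = 6 ✓

x = 117653


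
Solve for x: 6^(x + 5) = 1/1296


Express both sides with the same base.
1/1296 = 6^(-4)
Since the bases match, equate exponents: x + 5 = -4
So x = -4 - (5) = -9

x = -9


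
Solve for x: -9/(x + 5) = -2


Multiply both sides by (x + 5): -9 = -2(x + 5)
Distribute: -9 = -2x - 10
-2x = -9 + 10 = 1
x = -1/2

x = -1/2


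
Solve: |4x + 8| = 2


An absolute value equation |expr| = 2 gives two cases:
Case 1: 4x + 8 = 2
  4x = -6, so x = -3/2
Case 2: 4x + 8 = -2
  4x = -10, so x = -5/2

x = -5/2, x = -3/2


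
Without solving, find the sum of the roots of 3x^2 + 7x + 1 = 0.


By Vieta's formulas for ax^2 + bx + c = 0:
  Sum of roots = -b/a
  Product of roots = c/a

Here a = 3, b = 7, c = 1
Sum = -(7)/3 = -7/3
Product = 1/3 = 1/3

Sum = -7/3


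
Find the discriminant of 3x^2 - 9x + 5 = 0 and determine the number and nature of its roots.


For ax^2 + bx + c = 0, discriminant D = b^2 - 4ac
Here a = 3, b = -9, c = 5
D = (-9)^2 - 4(3)(5) = 81 - 60 = 21

D = 21 > 0 but not a perfect square
The equation has 2 distinct real irrational roots.

Discriminant = 21, 2 distinct real irrational roots


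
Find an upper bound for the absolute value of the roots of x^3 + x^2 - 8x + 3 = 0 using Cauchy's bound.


Cauchy's bound: all roots r satisfy |r| <= 1 + max(|a_i/a_n|) for i = 0,...,n-1
where a_n is the leading coefficient.

Coefficients: [1, 1, -8, 3]
Leading coefficient a_n = 1
Ratios |a_i/a_n|: 1, 8, 3
Maximum ratio: 8
Cauchy's bound: |r| <= 1 + 8 = 9

Upper bound = 9


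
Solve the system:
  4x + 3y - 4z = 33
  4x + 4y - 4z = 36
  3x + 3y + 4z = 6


Using Cramer's rule. Expand each determinant along the first row.
D  = 4*[4*4 - (-4)*3] - 3*[4*4 - (-4)*3] + (-4)*[4*3 - 4*3]
  = 4*(28) - 3*(28) + (-4)*(0) = 28
Dx = 33*[4*4 - (-4)*3] - 3*[36*4 - (-4)*6] + (-4)*[36*3 - 4*6]
  = 33*(28) - 3*(168) + (-4)*(84) = 84
Dy = 4*[36*4 - (-4)*6] - 33*[4*4 - (-4)*3] + (-4)*[4*6 - 36*3]
  = 4*(168) - 33*(28) + (-4)*(-84) = 84
Dz = 4*[4*6 - 36*3] - 3*[4*6 - 36*3] + 33*[4*3 - 4*3]
  = 4*(-84) - 3*(-84) + 33*(0) = -84
x = Dx/D = 84/28 = 3, y = Dy/D = 84/28 = 3, z = Dz/D = -84/28 = -3
Check eq1: (4)(3) + (3)(3) + (-4)(-3) = 33 = 33 ✓
Check eq2: (4)(3) + (4)(3) + (-4)(-3) = 36 = 36 ✓
Check eq3: (3)(3) + (3)(3) + (4)(-3) = 6 = 6 ✓

x = 3, y = 3, z = -3


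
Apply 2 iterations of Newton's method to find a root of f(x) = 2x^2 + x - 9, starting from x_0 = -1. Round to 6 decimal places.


Newton's method: x_(n+1) = x_n - f(x_n)/f'(x_n)
f(x) = 2x^2 + x - 9
f'(x) = 4x + 1

Iteration 1:
  f(-1.000000) = -8.000000
  f'(-1.000000) = -3.000000
  x_1 = -1.000000 - (-8.000000)/(-3.000000) = -3.666667

Iteration 2:
  f(-3.666667) = 14.222222
  f'(-3.666667) = -13.666667
  x_2 = -3.666667 - (14.222222)/(-13.666667) = -2.626016

x_2 = -2.626016


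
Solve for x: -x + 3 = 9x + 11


Starting with: -x + 3 = 9x + 11
Move all x terms to left: (-1 - 9)x = 11 - 3
Simplify: -10x = 8
Divide both sides by -10: x = -4/5

x = -4/5


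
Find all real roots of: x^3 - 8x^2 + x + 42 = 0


Let p(x) = x^3 - 8x^2 + x + 42. By the rational root theorem (leading coefficient 1), any rational root is an integer divisor of 42: try ±1, ±2, ... in turn.
Test x = 1: value = 36 ≠ 0.
Test x = -1: value = 32 ≠ 0.
Test x = 2: value = 20 ≠ 0.
Test x = -2: value = 0 ✓, so (x + 2) is a factor.
Synthetic division by (x + 2): bring down 1; 1(-2) - 8 = -10; (-10)(-2) + 1 = 21; 21(-2) + 42 = 0 → quotient x^2 - 10x + 21, remainder 0.
Solve the quadratic x^2 - 10x + 21 = 0: discriminant = (-10)^2 - 4(1)(21) = 100 - 84 = 16.
sqrt(16) = 4, so x = (10 ± 4)/2: x = 7 or x = 3.

x = -2, x = 3, x = 7


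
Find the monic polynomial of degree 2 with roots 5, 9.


A monic polynomial with roots 5, 9 is:
p(x) = (x - 5)(x - 9)
After multiplying by (x - 5): x - 5
After multiplying by (x - 9): x^2 - 14x + 45

x^2 - 14x + 45


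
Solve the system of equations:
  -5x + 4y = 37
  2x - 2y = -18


Using Cramer's rule:
Determinant D = (-5)(-2) - (2)(4) = 10 - 8 = 2
Dx = (37)(-2) - (-18)(4) = -74 + 72 = -2
Dy = (-5)(-18) - (2)(37) = 90 - 74 = 16
x = Dx/D = -2/2 = -1
y = Dy/D = 16/2 = 8

x = -1, y = 8


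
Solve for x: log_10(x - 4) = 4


Convert to exponential form: x - 4 = 10^4 = 10000
x = 10000 + 4 = 10004
Check: log_10(10004 - 4) = log_10(10000) = log_10(10000) = 4 ✓

x = 10004


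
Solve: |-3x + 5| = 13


An absolute value equation |expr| = 13 gives two cases:
Case 1: -3x + 5 = 13
  -3x = 8, so x = -8/3
Case 2: -3x + 5 = -13
  -3x = -18, so x = 6

x = -8/3, x = 6


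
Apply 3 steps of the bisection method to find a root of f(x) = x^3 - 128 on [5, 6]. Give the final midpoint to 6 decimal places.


f(x) = x^3 - 128
f(5) = -3 < 0
f(6) = 88 > 0

Step 1: midpoint = (5.000000 + 6.000000)/2 = 5.500000
  f(5.500000) = 38.375000
  f(mid) > 0, so root is in [5.000000, 5.500000]

Step 2: midpoint = (5.000000 + 5.500000)/2 = 5.250000
  f(5.250000) = 16.703125
  f(mid) > 0, so root is in [5.000000, 5.250000]

Step 3: midpoint = (5.000000 + 5.250000)/2 = 5.125000
  f(5.125000) = 6.611328
  f(mid) > 0, so root is in [5.000000, 5.125000]

midpoint = 5.125000


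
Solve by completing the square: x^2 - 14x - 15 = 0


Start: x^2 - 14x - 15 = 0
Move constant: x^2 - 14x = 15
Half of -14 is -7, squared is 49
Add 49 to both sides: x^2 - 14x + 49 = 64
(x - 7)^2 = 64
x - 7 = ±8
x = 7 + 8 = 15 or x = 7 - 8 = -1

x = -1, x = 15


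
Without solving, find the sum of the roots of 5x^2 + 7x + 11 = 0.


By Vieta's formulas for ax^2 + bx + c = 0:
  Sum of roots = -b/a
  Product of roots = c/a

Here a = 5, b = 7, c = 11
Sum = -(7)/5 = -7/5
Product = 11/5 = 11/5

Sum = -7/5


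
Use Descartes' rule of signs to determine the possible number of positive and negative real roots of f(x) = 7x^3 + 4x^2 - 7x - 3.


Descartes' rule of signs:

For positive roots, count sign changes in f(x) = 7x^3 + 4x^2 - 7x - 3:
Signs of coefficients: +, +, -, -
Number of sign changes: 1
Possible positive real roots: 1

For negative roots, examine f(-x) = -7x^3 + 4x^2 + 7x - 3:
Signs of coefficients: -, +, +, -
Number of sign changes: 2
Possible negative real roots: 2, 0

Positive roots: 1; Negative roots: 2 or 0


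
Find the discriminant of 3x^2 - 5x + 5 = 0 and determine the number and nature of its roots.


For ax^2 + bx + c = 0, discriminant D = b^2 - 4ac
Here a = 3, b = -5, c = 5
D = (-5)^2 - 4(3)(5) = 25 - 60 = -35

D = -35 < 0
The equation has no real roots (2 complex conjugate roots).

Discriminant = -35, no real roots (2 complex conjugate roots)


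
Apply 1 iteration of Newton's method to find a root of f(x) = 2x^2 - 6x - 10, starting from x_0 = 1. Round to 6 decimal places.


Newton's method: x_(n+1) = x_n - f(x_n)/f'(x_n)
f(x) = 2x^2 - 6x - 10
f'(x) = 4x - 6

Iteration 1:
  f(1.000000) = -14.000000
  f'(1.000000) = -2.000000
  x_1 = 1.000000 - (-14.000000)/(-2.000000) = -6.000000

x_1 = -6.000000


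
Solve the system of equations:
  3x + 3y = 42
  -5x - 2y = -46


Using Cramer's rule:
Determinant D = (3)(-2) - (-5)(3) = -6 + 15 = 9
Dx = (42)(-2) - (-46)(3) = -84 + 138 = 54
Dy = (3)(-46) - (-5)(42) = -138 + 210 = 72
x = Dx/D = 54/9 = 6
y = Dy/D = 72/9 = 8

x = 6, y = 8


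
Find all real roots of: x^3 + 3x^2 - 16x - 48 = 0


Let p(x) = x^3 + 3x^2 - 16x - 48. By the rational root theorem (leading coefficient 1), any rational root is an integer divisor of 48: try ±1, ±2, ... in turn.
Test x = 1: value = -60 ≠ 0.
Test x = -1: value = -30 ≠ 0.
Test x = 2: value = -60 ≠ 0.
Test x = -2: value = -12 ≠ 0.
Test x = 3: value = -42 ≠ 0.
Test x = -3: value = 0 ✓, so (x + 3) is a factor.
Synthetic division by (x + 3): bring down 1; 1(-3) + 3 = 0; 0(-3) - 16 = -16; (-16)(-3) - 48 = 0 → quotient x^2 - 16, remainder 0.
Solve the quadratic x^2 - 16 = 0: discriminant = 0^2 - 4(1)(-16) = 0 + 64 = 64.
sqrt(64) = 8, so x = (0 ± 8)/2: x = 4 or x = -4.

x = -4, x = -3, x = 4


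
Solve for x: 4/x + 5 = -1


Subtract 5 from both sides: 4/x = -6
Multiply both sides by x: 4 = -6 * x
Divide by -6: x = -2/3

x = -2/3


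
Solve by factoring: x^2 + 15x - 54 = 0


We need two numbers that multiply to -54 and add to 15.
Those numbers are -3 and 18 (since (-3) * 18 = -54 and (-3) + 18 = 15).
So x^2 + 15x - 54 = (x - 3)(x + 18) = 0
Setting each factor to zero: x = 3 or x = -18

x = -18, x = 3


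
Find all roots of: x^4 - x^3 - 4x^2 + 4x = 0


The constant term is 0, so x = 0 is a root. Factor out x:
  x^3 - x^2 - 4x + 4 = 0
Let p(x) = x^3 - x^2 - 4x + 4. By the rational root theorem (leading coefficient 1), any rational root is an integer divisor of 4: try ±1, ±2, ... in turn.
Test x = 1: value = 0 ✓, so (x - 1) is a factor.
Synthetic division by (x - 1): bring down 1; 1(1) - 1 = 0; 0(1) - 4 = -4; (-4)(1) + 4 = 0 → quotient x^2 - 4, remainder 0.
Solve the quadratic x^2 - 4 = 0: discriminant = 0^2 - 4(1)(-4) = 0 + 16 = 16.
sqrt(16) = 4, so x = (0 ± 4)/2: x = 2 or x = -2.
Collecting all roots found:

x = -2, x = 0, x = 1, x = 2


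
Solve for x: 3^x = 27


Express both sides with the same base.
27 = 3^3
Since the bases match: x = 3

x = 3


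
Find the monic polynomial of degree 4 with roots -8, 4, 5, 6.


A monic polynomial with roots -8, 4, 5, 6 is:
p(x) = (x + 8)(x - 4)(x - 5)(x - 6)
After multiplying by (x + 8): x + 8
After multiplying by (x - 4): x^2 + 4x - 32
After multiplying by (x - 5): x^3 - x^2 - 52x + 160
After multiplying by (x - 6): x^4 - 7x^3 - 46x^2 + 472x - 960

x^4 - 7x^3 - 46x^2 + 472x - 960


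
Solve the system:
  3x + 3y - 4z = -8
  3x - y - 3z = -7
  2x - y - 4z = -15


Using Cramer's rule. Expand each determinant along the first row.
D  = 3*[(-1)*(-4) - (-3)*(-1)] - 3*[3*(-4) - (-3)*2] + (-4)*[3*(-1) - (-1)*2]
  = 3*(1) - 3*(-6) + (-4)*(-1) = 25
Dx = (-8)*[(-1)*(-4) - (-3)*(-1)] - 3*[(-7)*(-4) - (-3)*(-15)] + (-4)*[(-7)*(-1) - (-1)*(-15)]
  = (-8)*(1) - 3*(-17) + (-4)*(-8) = 75
Dy = 3*[(-7)*(-4) - (-3)*(-15)] - (-8)*[3*(-4) - (-3)*2] + (-4)*[3*(-15) - (-7)*2]
  = 3*(-17) - (-8)*(-6) + (-4)*(-31) = 25
Dz = 3*[(-1)*(-15) - (-7)*(-1)] - 3*[3*(-15) - (-7)*2] + (-8)*[3*(-1) - (-1)*2]
  = 3*(8) - 3*(-31) + (-8)*(-1) = 125
x = Dx/D = 75/25 = 3, y = Dy/D = 25/25 = 1, z = Dz/D = 125/25 = 5
Check eq1: (3)(3) + (3)(1) + (-4)(5) = -8 = -8 ✓
Check eq2: (3)(3) + (-1)(1) + (-3)(5) = -7 = -7 ✓
Check eq3: (2)(3) + (-1)(1) + (-4)(5) = -15 = -15 ✓

x = 3, y = 1, z = 5


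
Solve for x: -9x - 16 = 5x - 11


Starting with: -9x - 16 = 5x - 11
Move all x terms to left: (-9 - 5)x = -11 + 16
Simplify: -14x = 5
Divide both sides by -14: x = -5/14

x = -5/14


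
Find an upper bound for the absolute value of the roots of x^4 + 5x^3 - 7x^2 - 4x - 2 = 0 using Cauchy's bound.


Cauchy's bound: all roots r satisfy |r| <= 1 + max(|a_i/a_n|) for i = 0,...,n-1
where a_n is the leading coefficient.

Coefficients: [1, 5, -7, -4, -2]
Leading coefficient a_n = 1
Ratios |a_i/a_n|: 5, 7, 4, 2
Maximum ratio: 7
Cauchy's bound: |r| <= 1 + 7 = 8

Upper bound = 8


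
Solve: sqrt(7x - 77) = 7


Square both sides: 7x - 77 = 7^2 = 49
7x = 49 + 77 = 126
x = 18
Check: sqrt(7*18 - 77) = sqrt(49) = 7 ✓

x = 18


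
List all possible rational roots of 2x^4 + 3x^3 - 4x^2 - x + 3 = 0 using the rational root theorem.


Rational root theorem: possible roots are ±p/q where:
  p divides the constant term (3): p ∈ {1, 3}
  q divides the leading coefficient (2): q ∈ {1, 2}

All possible rational roots: -3, -3/2, -1, -1/2, 1/2, 1, 3/2, 3

-3, -3/2, -1, -1/2, 1/2, 1, 3/2, 3


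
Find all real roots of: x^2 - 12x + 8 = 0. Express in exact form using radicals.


Using the quadratic formula: x = (-b ± sqrt(b^2 - 4ac)) / (2a)
Here a = 1, b = -12, c = 8
Discriminant = b^2 - 4ac = (-12)^2 - 4(1)(8) = 144 - 32 = 112
Since discriminant = 112 > 0, there are two real roots.
x = (12 ± 4*sqrt(7)) / 2
Simplifying: x = 6 ± 2*sqrt(7)
Numerically: x ≈ 11.2915 or x ≈ 0.7085

x = 6 + 2*sqrt(7) or x = 6 - 2*sqrt(7)


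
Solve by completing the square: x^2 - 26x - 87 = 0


Start: x^2 - 26x - 87 = 0
Move constant: x^2 - 26x = 87
Half of -26 is -13, squared is 169
Add 169 to both sides: x^2 - 26x + 169 = 256
(x - 13)^2 = 256
x - 13 = ±16
x = 13 + 16 = 29 or x = 13 - 16 = -3

x = -3, x = 29


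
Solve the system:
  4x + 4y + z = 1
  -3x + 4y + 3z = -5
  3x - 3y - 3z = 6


Using Cramer's rule. Expand each determinant along the first row.
D  = 4*[4*(-3) - 3*(-3)] - 4*[(-3)*(-3) - 3*3] + 1*[(-3)*(-3) - 4*3]
  = 4*(-3) - 4*(0) + 1*(-3) = -15
Dx = 1*[4*(-3) - 3*(-3)] - 4*[(-5)*(-3) - 3*6] + 1*[(-5)*(-3) - 4*6]
  = 1*(-3) - 4*(-3) + 1*(-9) = 0
Dy = 4*[(-5)*(-3) - 3*6] - 1*[(-3)*(-3) - 3*3] + 1*[(-3)*6 - (-5)*3]
  = 4*(-3) - 1*(0) + 1*(-3) = -15
Dz = 4*[4*6 - (-5)*(-3)] - 4*[(-3)*6 - (-5)*3] + 1*[(-3)*(-3) - 4*3]
  = 4*(9) - 4*(-3) + 1*(-3) = 45
x = Dx/D = 0/-15 = 0, y = Dy/D = -15/-15 = 1, z = Dz/D = 45/-15 = -3
Check eq1: (4)(0) + (4)(1) + (1)(-3) = 1 = 1 ✓
Check eq2: (-3)(0) + (4)(1) + (3)(-3) = -5 = -5 ✓
Check eq3: (3)(0) + (-3)(1) + (-3)(-3) = 6 = 6 ✓

x = 0, y = 1, z = -3


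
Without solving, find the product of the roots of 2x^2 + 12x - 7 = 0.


By Vieta's formulas for ax^2 + bx + c = 0:
  Sum of roots = -b/a
  Product of roots = c/a

Here a = 2, b = 12, c = -7
Sum = -(12)/2 = -6
Product = -7/2 = -7/2

Product = -7/2


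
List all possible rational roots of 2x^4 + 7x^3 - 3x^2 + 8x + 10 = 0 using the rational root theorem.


Rational root theorem: possible roots are ±p/q where:
  p divides the constant term (10): p ∈ {1, 2, 5, 10}
  q divides the leading coefficient (2): q ∈ {1, 2}

All possible rational roots: -10, -5, -5/2, -2, -1, -1/2, 1/2, 1, 2, 5/2, 5, 10

-10, -5, -5/2, -2, -1, -1/2, 1/2, 1, 2, 5/2, 5, 10


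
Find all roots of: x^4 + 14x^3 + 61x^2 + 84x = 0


The constant term is 0, so x = 0 is a root. Factor out x:
  x^3 + 14x^2 + 61x + 84 = 0
Let p(x) = x^3 + 14x^2 + 61x + 84. By the rational root theorem (leading coefficient 1), any rational root is an integer divisor of 84: try ±1, ±2, ... in turn.
Test x = 1: value = 160 ≠ 0.
Test x = -1: value = 36 ≠ 0.
Test x = 2: value = 270 ≠ 0.
Test x = -2: value = 10 ≠ 0.
Test x = 3: value = 420 ≠ 0.
Test x = -3: value = 0 ✓, so (x + 3) is a factor.
Synthetic division by (x + 3): bring down 1; 1(-3) + 14 = 11; 11(-3) + 61 = 28; 28(-3) + 84 = 0 → quotient x^2 + 11x + 28, remainder 0.
Solve the quadratic x^2 + 11x + 28 = 0: discriminant = 11^2 - 4(1)(28) = 121 - 112 = 9.
sqrt(9) = 3, so x = (-11 ± 3)/2: x = -4 or x = -7.
Collecting all roots found:

x = -7, x = -4, x = -3, x = 0


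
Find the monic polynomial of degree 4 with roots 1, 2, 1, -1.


A monic polynomial with roots 1, 2, 1, -1 is:
p(x) = (x - 1)(x - 2)(x - 1)(x + 1)
After multiplying by (x - 1): x - 1
After multiplying by (x - 2): x^2 - 3x + 2
After multiplying by (x - 1): x^3 - 4x^2 + 5x - 2
After multiplying by (x + 1): x^4 - 3x^3 + x^2 + 3x - 2

x^4 - 3x^3 + x^2 + 3x - 2


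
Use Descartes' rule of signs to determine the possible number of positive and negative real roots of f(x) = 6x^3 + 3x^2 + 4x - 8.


Descartes' rule of signs:

For positive roots, count sign changes in f(x) = 6x^3 + 3x^2 + 4x - 8:
Signs of coefficients: +, +, +, -
Number of sign changes: 1
Possible positive real roots: 1

For negative roots, examine f(-x) = -6x^3 + 3x^2 - 4x - 8:
Signs of coefficients: -, +, -, -
Number of sign changes: 2
Possible negative real roots: 2, 0

Positive roots: 1; Negative roots: 2 or 0


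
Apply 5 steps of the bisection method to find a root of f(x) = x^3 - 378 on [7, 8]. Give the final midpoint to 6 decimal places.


f(x) = x^3 - 378
f(7) = -35 < 0
f(8) = 134 > 0

Step 1: midpoint = (7.000000 + 8.000000)/2 = 7.500000
  f(7.500000) = 43.875000
  f(mid) > 0, so root is in [7.000000, 7.500000]

Step 2: midpoint = (7.000000 + 7.500000)/2 = 7.250000
  f(7.250000) = 3.078125
  f(mid) > 0, so root is in [7.000000, 7.250000]

Step 3: midpoint = (7.000000 + 7.250000)/2 = 7.125000
  f(7.125000) = -16.294922
  f(mid) < 0, so root is in [7.125000, 7.250000]

Step 4: midpoint = (7.125000 + 7.250000)/2 = 7.187500
  f(7.187500) = -6.692627
  f(mid) < 0, so root is in [7.187500, 7.250000]

Step 5: midpoint = (7.187500 + 7.250000)/2 = 7.218750
  f(7.218750) = -1.828400
  f(mid) < 0, so root is in [7.218750, 7.250000]

midpoint = 7.218750


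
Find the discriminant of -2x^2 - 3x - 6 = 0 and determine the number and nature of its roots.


For ax^2 + bx + c = 0, discriminant D = b^2 - 4ac
Here a = -2, b = -3, c = -6
D = (-3)^2 - 4(-2)(-6) = 9 - 48 = -39

D = -39 < 0
The equation has no real roots (2 complex conjugate roots).

Discriminant = -39, no real roots (2 complex conjugate roots)


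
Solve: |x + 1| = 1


An absolute value equation |expr| = 1 gives two cases:
Case 1: x + 1 = 1
  x = 0, so x = 0
Case 2: x + 1 = -1
  x = -2, so x = -2

x = -2, x = 0


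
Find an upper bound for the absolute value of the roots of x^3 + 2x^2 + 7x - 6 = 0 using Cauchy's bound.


Cauchy's bound: all roots r satisfy |r| <= 1 + max(|a_i/a_n|) for i = 0,...,n-1
where a_n is the leading coefficient.

Coefficients: [1, 2, 7, -6]
Leading coefficient a_n = 1
Ratios |a_i/a_n|: 2, 7, 6
Maximum ratio: 7
Cauchy's bound: |r| <= 1 + 7 = 8

Upper bound = 8


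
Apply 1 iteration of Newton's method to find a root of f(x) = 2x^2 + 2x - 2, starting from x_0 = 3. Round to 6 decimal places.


Newton's method: x_(n+1) = x_n - f(x_n)/f'(x_n)
f(x) = 2x^2 + 2x - 2
f'(x) = 4x + 2

Iteration 1:
  f(3.000000) = 22.000000
  f'(3.000000) = 14.000000
  x_1 = 3.000000 - (22.000000)/(14.000000) = 1.428571

x_1 = 1.428571


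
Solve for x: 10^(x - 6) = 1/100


Express both sides with the same base.
1/100 = 10^(-2)
Since the bases match, equate exponents: x - 6 = -2
So x = -2 - (-6) = 4

x = 4


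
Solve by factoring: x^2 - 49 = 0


We need two numbers that multiply to -49 and add to 0.
Those numbers are 7 and -7 (since 7 * (-7) = -49 and 7 + (-7) = 0).
So x^2 - 49 = (x + 7)(x - 7) = 0
Setting each factor to zero: x = -7 or x = 7

x = -7, x = 7


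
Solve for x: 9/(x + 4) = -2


Multiply both sides by (x + 4): 9 = -2(x + 4)
Distribute: 9 = -2x - 8
-2x = 9 + 8 = 17
x = -17/2

x = -17/2


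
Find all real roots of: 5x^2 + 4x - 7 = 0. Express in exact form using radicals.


Using the quadratic formula: x = (-b ± sqrt(b^2 - 4ac)) / (2a)
Here a = 5, b = 4, c = -7
Discriminant = b^2 - 4ac = 4^2 - 4(5)(-7) = 16 + 140 = 156
Since discriminant = 156 > 0, there are two real roots.
x = (-4 ± 2*sqrt(39)) / 10
Simplifying: x = (-2 ± sqrt(39)) / 5
Numerically: x ≈ 0.8490 or x ≈ -1.6490

x = (-2 + sqrt(39)) / 5 or x = (-2 - sqrt(39)) / 5


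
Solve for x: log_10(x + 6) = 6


Convert to exponential form: x + 6 = 10^6 = 1000000
x = 1000000 - 6 = 999994
Check: log_10(999994 + 6) = log_10(1000000) = log_10(1000000) = 6 ✓

x = 999994


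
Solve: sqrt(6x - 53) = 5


Square both sides: 6x - 53 = 5^2 = 25
6x = 25 + 53 = 78
x = 13
Check: sqrt(6*13 - 53) = sqrt(25) = 5 ✓

x = 13


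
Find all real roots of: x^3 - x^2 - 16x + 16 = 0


Let p(x) = x^3 - x^2 - 16x + 16. By the rational root theorem (leading coefficient 1), any rational root is an integer divisor of 16: try ±1, ±2, ... in turn.
Test x = 1: value = 0 ✓, so (x - 1) is a factor.
Synthetic division by (x - 1): bring down 1; 1(1) - 1 = 0; 0(1) - 16 = -16; (-16)(1) + 16 = 0 → quotient x^2 - 16, remainder 0.
Solve the quadratic x^2 - 16 = 0: discriminant = 0^2 - 4(1)(-16) = 0 + 64 = 64.
sqrt(64) = 8, so x = (0 ± 8)/2: x = 4 or x = -4.

x = -4, x = 1, x = 4


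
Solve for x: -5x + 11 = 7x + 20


Starting with: -5x + 11 = 7x + 20
Move all x terms to left: (-5 - 7)x = 20 - 11
Simplify: -12x = 9
Divide both sides by -12: x = -3/4

x = -3/4


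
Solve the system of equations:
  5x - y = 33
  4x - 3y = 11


Using Cramer's rule:
Determinant D = (5)(-3) - (4)(-1) = -15 + 4 = -11
Dx = (33)(-3) - (11)(-1) = -99 + 11 = -88
Dy = (5)(11) - (4)(33) = 55 - 132 = -77
x = Dx/D = -88/-11 = 8
y = Dy/D = -77/-11 = 7

x = 8, y = 7


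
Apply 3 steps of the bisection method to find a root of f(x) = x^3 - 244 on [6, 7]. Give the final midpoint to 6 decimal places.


f(x) = x^3 - 244
f(6) = -28 < 0
f(7) = 99 > 0

Step 1: midpoint = (6.000000 + 7.000000)/2 = 6.500000
  f(6.500000) = 30.625000
  f(mid) > 0, so root is in [6.000000, 6.500000]

Step 2: midpoint = (6.000000 + 6.500000)/2 = 6.250000
  f(6.250000) = 0.140625
  f(mid) > 0, so root is in [6.000000, 6.250000]

Step 3: midpoint = (6.000000 + 6.250000)/2 = 6.125000
  f(6.125000) = -14.216797
  f(mid) < 0, so root is in [6.125000, 6.250000]

midpoint = 6.125000


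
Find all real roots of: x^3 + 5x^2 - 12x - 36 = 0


Let p(x) = x^3 + 5x^2 - 12x - 36. By the rational root theorem (leading coefficient 1), any rational root is an integer divisor of 36: try ±1, ±2, ... in turn.
Test x = 1: value = -42 ≠ 0.
Test x = -1: value = -20 ≠ 0.
Test x = 2: value = -32 ≠ 0.
Test x = -2: value = 0 ✓, so (x + 2) is a factor.
Synthetic division by (x + 2): bring down 1; 1(-2) + 5 = 3; 3(-2) - 12 = -18; (-18)(-2) - 36 = 0 → quotient x^2 + 3x - 18, remainder 0.
Solve the quadratic x^2 + 3x - 18 = 0: discriminant = 3^2 - 4(1)(-18) = 9 + 72 = 81.
sqrt(81) = 9, so x = (-3 ± 9)/2: x = 3 or x = -6.

x = -6, x = -2, x = 3


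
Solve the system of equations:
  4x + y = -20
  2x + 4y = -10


Using Cramer's rule:
Determinant D = (4)(4) - (2)(1) = 16 - 2 = 14
Dx = (-20)(4) - (-10)(1) = -80 + 10 = -70
Dy = (4)(-10) - (2)(-20) = -40 + 40 = 0
x = Dx/D = -70/14 = -5
y = Dy/D = 0/14 = 0

x = -5, y = 0


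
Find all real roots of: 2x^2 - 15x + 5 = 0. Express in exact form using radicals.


Using the quadratic formula: x = (-b ± sqrt(b^2 - 4ac)) / (2a)
Here a = 2, b = -15, c = 5
Discriminant = b^2 - 4ac = (-15)^2 - 4(2)(5) = 225 - 40 = 185
Since discriminant = 185 > 0, there are two real roots.
x = (15 ± sqrt(185)) / 4
Numerically: x ≈ 7.1504 or x ≈ 0.3496

x = (15 + sqrt(185)) / 4 or x = (15 - sqrt(185)) / 4


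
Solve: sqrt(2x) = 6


Square both sides: 2x = 6^2 = 36
2x = 36 - 0 = 36
x = 18
Check: sqrt(2*18 + 0) = sqrt(36) = 6 ✓

x = 18


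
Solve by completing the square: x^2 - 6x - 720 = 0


Start: x^2 - 6x - 720 = 0
Move constant: x^2 - 6x = 720
Half of -6 is -3, squared is 9
Add 9 to both sides: x^2 - 6x + 9 = 729
(x - 3)^2 = 729
x - 3 = ±27
x = 3 + 27 = 30 or x = 3 - 27 = -24

x = -24, x = 30


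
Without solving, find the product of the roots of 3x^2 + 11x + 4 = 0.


By Vieta's formulas for ax^2 + bx + c = 0:
  Sum of roots = -b/a
  Product of roots = c/a

Here a = 3, b = 11, c = 4
Sum = -(11)/3 = -11/3
Product = 4/3 = 4/3

Product = 4/3


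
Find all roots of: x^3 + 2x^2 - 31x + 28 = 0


Let p(x) = x^3 + 2x^2 - 31x + 28. By the rational root theorem (leading coefficient 1), any rational root is an integer divisor of 28: try ±1, ±2, ... in turn.
Test x = 1: value = 0 ✓, so (x - 1) is a factor.
Synthetic division by (x - 1): bring down 1; 1(1) + 2 = 3; 3(1) - 31 = -28; (-28)(1) + 28 = 0 → quotient x^2 + 3x - 28, remainder 0.
Solve the quadratic x^2 + 3x - 28 = 0: discriminant = 3^2 - 4(1)(-28) = 9 + 112 = 121.
sqrt(121) = 11, so x = (-3 ± 11)/2: x = 4 or x = -7.
Collecting all roots found:

x = -7, x = 1, x = 4


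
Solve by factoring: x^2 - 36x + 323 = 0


We need two numbers that multiply to 323 and add to -36.
Those numbers are -17 and -19 (since (-17) * (-19) = 323 and (-17) + (-19) = -36).
So x^2 - 36x + 323 = (x - 17)(x - 19) = 0
Setting each factor to zero: x = 17 or x = 19

x = 17, x = 19


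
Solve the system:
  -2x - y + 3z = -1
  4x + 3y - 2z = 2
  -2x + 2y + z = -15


Using Cramer's rule. Expand each determinant along the first row.
D  = (-2)*[3*1 - (-2)*2] - (-1)*[4*1 - (-2)*(-2)] + 3*[4*2 - 3*(-2)]
  = (-2)*(7) - (-1)*(0) + 3*(14) = 28
Dx = (-1)*[3*1 - (-2)*2] - (-1)*[2*1 - (-2)*(-15)] + 3*[2*2 - 3*(-15)]
  = (-1)*(7) - (-1)*(-28) + 3*(49) = 112
Dy = (-2)*[2*1 - (-2)*(-15)] - (-1)*[4*1 - (-2)*(-2)] + 3*[4*(-15) - 2*(-2)]
  = (-2)*(-28) - (-1)*(0) + 3*(-56) = -112
Dz = (-2)*[3*(-15) - 2*2] - (-1)*[4*(-15) - 2*(-2)] + (-1)*[4*2 - 3*(-2)]
  = (-2)*(-49) - (-1)*(-56) + (-1)*(14) = 28
x = Dx/D = 112/28 = 4, y = Dy/D = -112/28 = -4, z = Dz/D = 28/28 = 1
Check eq1: (-2)(4) + (-1)(-4) + (3)(1) = -1 = -1 ✓
Check eq2: (4)(4) + (3)(-4) + (-2)(1) = 2 = 2 ✓
Check eq3: (-2)(4) + (2)(-4) + (1)(1) = -15 = -15 ✓

x = 4, y = -4, z = 1


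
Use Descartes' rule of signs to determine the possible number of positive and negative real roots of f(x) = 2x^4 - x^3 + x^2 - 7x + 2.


Descartes' rule of signs:

For positive roots, count sign changes in f(x) = 2x^4 - x^3 + x^2 - 7x + 2:
Signs of coefficients: +, -, +, -, +
Number of sign changes: 4
Possible positive real roots: 4, 2, 0

For negative roots, examine f(-x) = 2x^4 + x^3 + x^2 + 7x + 2:
Signs of coefficients: +, +, +, +, +
Number of sign changes: 0
Possible negative real roots: 0

Positive roots: 4 or 2 or 0; Negative roots: 0


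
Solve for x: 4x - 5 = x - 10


Starting with: 4x - 5 = x - 10
Move all x terms to left: (4 - 1)x = -10 + 5
Simplify: 3x = -5
Divide both sides by 3: x = -5/3

x = -5/3


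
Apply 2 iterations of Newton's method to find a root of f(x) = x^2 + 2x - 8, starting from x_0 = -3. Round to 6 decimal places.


Newton's method: x_(n+1) = x_n - f(x_n)/f'(x_n)
f(x) = x^2 + 2x - 8
f'(x) = 2x + 2

Iteration 1:
  f(-3.000000) = -5.000000
  f'(-3.000000) = -4.000000
  x_1 = -3.000000 - (-5.000000)/(-4.000000) = -4.250000

Iteration 2:
  f(-4.250000) = 1.562500
  f'(-4.250000) = -6.500000
  x_2 = -4.250000 - (1.562500)/(-6.500000) = -4.009615

x_2 = -4.009615


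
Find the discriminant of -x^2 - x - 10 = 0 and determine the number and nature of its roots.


For ax^2 + bx + c = 0, discriminant D = b^2 - 4ac
Here a = -1, b = -1, c = -10
D = (-1)^2 - 4(-1)(-10) = 1 - 40 = -39

D = -39 < 0
The equation has no real roots (2 complex conjugate roots).

Discriminant = -39, no real roots (2 complex conjugate roots)


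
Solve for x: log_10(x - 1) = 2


Convert to exponential form: x - 1 = 10^2 = 100
x = 100 + 1 = 101
Check: log_10(101 - 1) = log_10(100) = log_10(100) = 2 ✓

x = 101


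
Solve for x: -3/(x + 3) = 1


Multiply both sides by (x + 3): -3 = 1(x + 3)
Distribute: -3 = x + 3
x = -3 - 3 = -6
x = -6

x = -6


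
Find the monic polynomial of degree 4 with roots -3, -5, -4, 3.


A monic polynomial with roots -3, -5, -4, 3 is:
p(x) = (x + 3)(x + 5)(x + 4)(x - 3)
After multiplying by (x + 3): x + 3
After multiplying by (x + 5): x^2 + 8x + 15
After multiplying by (x + 4): x^3 + 12x^2 + 47x + 60
After multiplying by (x - 3): x^4 + 9x^3 + 11x^2 - 81x - 180

x^4 + 9x^3 + 11x^2 - 81x - 180


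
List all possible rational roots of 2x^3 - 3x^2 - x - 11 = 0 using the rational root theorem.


Rational root theorem: possible roots are ±p/q where:
  p divides the constant term (-11): p ∈ {1, 11}
  q divides the leading coefficient (2): q ∈ {1, 2}

All possible rational roots: -11, -11/2, -1, -1/2, 1/2, 1, 11/2, 11

-11, -11/2, -1, -1/2, 1/2, 1, 11/2, 11


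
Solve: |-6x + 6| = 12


An absolute value equation |expr| = 12 gives two cases:
Case 1: -6x + 6 = 12
  -6x = 6, so x = -1
Case 2: -6x + 6 = -12
  -6x = -18, so x = 3

x = -1, x = 3


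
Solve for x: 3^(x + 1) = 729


Express both sides with the same base.
729 = 3^6
Since the bases match, equate exponents: x + 1 = 6
So x = 6 - (1) = 5

x = 5


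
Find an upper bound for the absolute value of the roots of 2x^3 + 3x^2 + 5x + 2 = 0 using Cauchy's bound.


Cauchy's bound: all roots r satisfy |r| <= 1 + max(|a_i/a_n|) for i = 0,...,n-1
where a_n is the leading coefficient.

Coefficients: [2, 3, 5, 2]
Leading coefficient a_n = 2
Ratios |a_i/a_n|: 3/2, 5/2, 1
Maximum ratio: 5/2
Cauchy's bound: |r| <= 1 + 5/2 = 7/2

Upper bound = 7/2


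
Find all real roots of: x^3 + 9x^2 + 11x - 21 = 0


Let p(x) = x^3 + 9x^2 + 11x - 21. By the rational root theorem (leading coefficient 1), any rational root is an integer divisor of 21: try ±1, ±2, ... in turn.
Test x = 1: value = 0 ✓, so (x - 1) is a factor.
Synthetic division by (x - 1): bring down 1; 1(1) + 9 = 10; 10(1) + 11 = 21; 21(1) - 21 = 0 → quotient x^2 + 10x + 21, remainder 0.
Solve the quadratic x^2 + 10x + 21 = 0: discriminant = 10^2 - 4(1)(21) = 100 - 84 = 16.
sqrt(16) = 4, so x = (-10 ± 4)/2: x = -3 or x = -7.

x = -7, x = -3, x = 1


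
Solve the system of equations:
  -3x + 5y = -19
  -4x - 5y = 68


Using Cramer's rule:
Determinant D = (-3)(-5) - (-4)(5) = 15 + 20 = 35
Dx = (-19)(-5) - (68)(5) = 95 - 340 = -245
Dy = (-3)(68) - (-4)(-19) = -204 - 76 = -280
x = Dx/D = -245/35 = -7
y = Dy/D = -280/35 = -8

x = -7, y = -8


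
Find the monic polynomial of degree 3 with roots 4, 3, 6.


A monic polynomial with roots 4, 3, 6 is:
p(x) = (x - 4)(x - 3)(x - 6)
After multiplying by (x - 4): x - 4
After multiplying by (x - 3): x^2 - 7x + 12
After multiplying by (x - 6): x^3 - 13x^2 + 54x - 72

x^3 - 13x^2 + 54x - 72


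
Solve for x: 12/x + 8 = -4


Subtract 8 from both sides: 12/x = -12
Multiply both sides by x: 12 = -12 * x
Divide by -12: x = -1

x = -1


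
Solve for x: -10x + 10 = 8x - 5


Starting with: -10x + 10 = 8x - 5
Move all x terms to left: (-10 - 8)x = -5 - 10
Simplify: -18x = -15
Divide both sides by -18: x = 5/6

x = 5/6


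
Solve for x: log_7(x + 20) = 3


Convert to exponential form: x + 20 = 7^3 = 343
x = 343 - 20 = 323
Check: log_7(323 + 20) = log_7(343) = log_7(343) = 3 ✓

x = 323


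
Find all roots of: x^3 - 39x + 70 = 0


Let p(x) = x^3 - 39x + 70. By the rational root theorem (leading coefficient 1), any rational root is an integer divisor of 70: try ±1, ±2, ... in turn.
Test x = 1: value = 32 ≠ 0.
Test x = -1: value = 108 ≠ 0.
Test x = 2: value = 0 ✓, so (x - 2) is a factor.
Synthetic division by (x - 2): bring down 1; 1(2) + 0 = 2; 2(2) - 39 = -35; (-35)(2) + 70 = 0 → quotient x^2 + 2x - 35, remainder 0.
Solve the quadratic x^2 + 2x - 35 = 0: discriminant = 2^2 - 4(1)(-35) = 4 + 140 = 144.
sqrt(144) = 12, so x = (-2 ± 12)/2: x = 5 or x = -7.
Collecting all roots found:

x = -7, x = 2, x = 5


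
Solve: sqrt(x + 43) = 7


Square both sides: x + 43 = 7^2 = 49
x = 49 - 43 = 6
x = 6
Check: sqrt(1*6 + 43) = sqrt(49) = 7 ✓

x = 6


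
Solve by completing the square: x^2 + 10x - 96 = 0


Start: x^2 + 10x - 96 = 0
Move constant: x^2 + 10x = 96
Half of 10 is 5, squared is 25
Add 25 to both sides: x^2 + 10x + 25 = 121
(x + 5)^2 = 121
x + 5 = ±11
x = -5 + 11 = 6 or x = -5 - 11 = -16

x = -16, x = 6


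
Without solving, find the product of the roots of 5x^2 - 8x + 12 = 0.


By Vieta's formulas for ax^2 + bx + c = 0:
  Sum of roots = -b/a
  Product of roots = c/a

Here a = 5, b = -8, c = 12
Sum = -(-8)/5 = 8/5
Product = 12/5 = 12/5

Product = 12/5


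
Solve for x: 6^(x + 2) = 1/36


Express both sides with the same base.
1/36 = 6^(-2)
Since the bases match, equate exponents: x + 2 = -2
So x = -2 - (2) = -4

x = -4


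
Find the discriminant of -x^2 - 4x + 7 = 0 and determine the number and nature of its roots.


For ax^2 + bx + c = 0, discriminant D = b^2 - 4ac
Here a = -1, b = -4, c = 7
D = (-4)^2 - 4(-1)(7) = 16 + 28 = 44

D = 44 > 0 but not a perfect square
The equation has 2 distinct real irrational roots.

Discriminant = 44, 2 distinct real irrational roots


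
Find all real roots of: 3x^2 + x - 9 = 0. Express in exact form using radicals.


Using the quadratic formula: x = (-b ± sqrt(b^2 - 4ac)) / (2a)
Here a = 3, b = 1, c = -9
Discriminant = b^2 - 4ac = 1^2 - 4(3)(-9) = 1 + 108 = 109
Since discriminant = 109 > 0, there are two real roots.
x = (-1 ± sqrt(109)) / 6
Numerically: x ≈ 1.5734 or x ≈ -1.9067

x = (-1 + sqrt(109)) / 6 or x = (-1 - sqrt(109)) / 6


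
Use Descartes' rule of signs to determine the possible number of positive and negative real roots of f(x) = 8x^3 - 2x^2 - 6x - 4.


Descartes' rule of signs:

For positive roots, count sign changes in f(x) = 8x^3 - 2x^2 - 6x - 4:
Signs of coefficients: +, -, -, -
Number of sign changes: 1
Possible positive real roots: 1

For negative roots, examine f(-x) = -8x^3 - 2x^2 + 6x - 4:
Signs of coefficients: -, -, +, -
Number of sign changes: 2
Possible negative real roots: 2, 0

Positive roots: 1; Negative roots: 2 or 0


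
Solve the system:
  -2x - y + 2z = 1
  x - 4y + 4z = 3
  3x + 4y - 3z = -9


Using Cramer's rule. Expand each determinant along the first row.
D  = (-2)*[(-4)*(-3) - 4*4] - (-1)*[1*(-3) - 4*3] + 2*[1*4 - (-4)*3]
  = (-2)*(-4) - (-1)*(-15) + 2*(16) = 25
Dx = 1*[(-4)*(-3) - 4*4] - (-1)*[3*(-3) - 4*(-9)] + 2*[3*4 - (-4)*(-9)]
  = 1*(-4) - (-1)*(27) + 2*(-24) = -25
Dy = (-2)*[3*(-3) - 4*(-9)] - 1*[1*(-3) - 4*3] + 2*[1*(-9) - 3*3]
  = (-2)*(27) - 1*(-15) + 2*(-18) = -75
Dz = (-2)*[(-4)*(-9) - 3*4] - (-1)*[1*(-9) - 3*3] + 1*[1*4 - (-4)*3]
  = (-2)*(24) - (-1)*(-18) + 1*(16) = -50
x = Dx/D = -25/25 = -1, y = Dy/D = -75/25 = -3, z = Dz/D = -50/25 = -2
Check eq1: (-2)(-1) + (-1)(-3) + (2)(-2) = 1 = 1 ✓
Check eq2: (1)(-1) + (-4)(-3) + (4)(-2) = 3 = 3 ✓
Check eq3: (3)(-1) + (4)(-3) + (-3)(-2) = -9 = -9 ✓

x = -1, y = -3, z = -2


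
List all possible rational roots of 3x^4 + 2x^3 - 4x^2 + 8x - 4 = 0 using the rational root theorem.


Rational root theorem: possible roots are ±p/q where:
  p divides the constant term (-4): p ∈ {1, 2, 4}
  q divides the leading coefficient (3): q ∈ {1, 3}

All possible rational roots: -4, -2, -4/3, -1, -2/3, -1/3, 1/3, 2/3, 1, 4/3, 2, 4

-4, -2, -4/3, -1, -2/3, -1/3, 1/3, 2/3, 1, 4/3, 2, 4


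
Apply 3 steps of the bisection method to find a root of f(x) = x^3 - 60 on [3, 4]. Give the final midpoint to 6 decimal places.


f(x) = x^3 - 60
f(3) = -33 < 0
f(4) = 4 > 0

Step 1: midpoint = (3.000000 + 4.000000)/2 = 3.500000
  f(3.500000) = -17.125000
  f(mid) < 0, so root is in [3.500000, 4.000000]

Step 2: midpoint = (3.500000 + 4.000000)/2 = 3.750000
  f(3.750000) = -7.265625
  f(mid) < 0, so root is in [3.750000, 4.000000]

Step 3: midpoint = (3.750000 + 4.000000)/2 = 3.875000
  f(3.875000) = -1.814453
  f(mid) < 0, so root is in [3.875000, 4.000000]

midpoint = 3.875000


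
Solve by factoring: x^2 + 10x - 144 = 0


We need two numbers that multiply to -144 and add to 10.
Those numbers are -8 and 18 (since (-8) * 18 = -144 and (-8) + 18 = 10).
So x^2 + 10x - 144 = (x - 8)(x + 18) = 0
Setting each factor to zero: x = 8 or x = -18

x = -18, x = 8


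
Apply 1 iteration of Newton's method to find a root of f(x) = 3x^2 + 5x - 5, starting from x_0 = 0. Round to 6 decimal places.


Newton's method: x_(n+1) = x_n - f(x_n)/f'(x_n)
f(x) = 3x^2 + 5x - 5
f'(x) = 6x + 5

Iteration 1:
  f(0.000000) = -5.000000
  f'(0.000000) = 5.000000
  x_1 = 0.000000 - (-5.000000)/(5.000000) = 1.000000

x_1 = 1.000000


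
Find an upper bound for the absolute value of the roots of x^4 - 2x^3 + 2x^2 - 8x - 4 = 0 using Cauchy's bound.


Cauchy's bound: all roots r satisfy |r| <= 1 + max(|a_i/a_n|) for i = 0,...,n-1
where a_n is the leading coefficient.

Coefficients: [1, -2, 2, -8, -4]
Leading coefficient a_n = 1
Ratios |a_i/a_n|: 2, 2, 8, 4
Maximum ratio: 8
Cauchy's bound: |r| <= 1 + 8 = 9

Upper bound = 9


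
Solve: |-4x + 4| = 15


An absolute value equation |expr| = 15 gives two cases:
Case 1: -4x + 4 = 15
  -4x = 11, so x = -11/4
Case 2: -4x + 4 = -15
  -4x = -19, so x = 19/4

x = -11/4, x = 19/4


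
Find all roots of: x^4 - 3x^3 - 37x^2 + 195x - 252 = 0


Let p(x) = x^4 - 3x^3 - 37x^2 + 195x - 252. By the rational root theorem (leading coefficient 1), any rational root is an integer divisor of 252: try ±1, ±2, ... in turn.
Test x = 1: value = -96 ≠ 0.
Test x = -1: value = -480 ≠ 0.
Test x = 2: value = -18 ≠ 0.
Test x = -2: value = -750 ≠ 0.
Test x = 3: value = 0 ✓, so (x - 3) is a factor.
Synthetic division by (x - 3): bring down 1; 1(3) - 3 = 0; 0(3) - 37 = -37; (-37)(3) + 195 = 84; 84(3) - 252 = 0 → quotient x^3 - 37x + 84, remainder 0.
Continue with the quotient x^3 - 37x + 84 (candidates must divide 84; re-test x = 3 first in case it repeats).
Test x = 3: value = 0 ✓, so (x - 3) is a factor.
Synthetic division by (x - 3): bring down 1; 1(3) + 0 = 3; 3(3) - 37 = -28; (-28)(3) + 84 = 0 → quotient x^2 + 3x - 28, remainder 0.
Solve the quadratic x^2 + 3x - 28 = 0: discriminant = 3^2 - 4(1)(-28) = 9 + 112 = 121.
sqrt(121) = 11, so x = (-3 ± 11)/2: x = 4 or x = -7.
Collecting all roots found:

x = -7, x = 3 (multiplicity 2), x = 4


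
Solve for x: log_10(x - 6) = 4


Convert to exponential form: x - 6 = 10^4 = 10000
x = 10000 + 6 = 10006
Check: log_10(10006 - 6) = log_10(10000) = log_10(10000) = 4 ✓

x = 10006


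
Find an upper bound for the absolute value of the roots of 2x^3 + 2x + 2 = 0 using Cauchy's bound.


Cauchy's bound: all roots r satisfy |r| <= 1 + max(|a_i/a_n|) for i = 0,...,n-1
where a_n is the leading coefficient.

Coefficients: [2, 0, 2, 2]
Leading coefficient a_n = 2
Ratios |a_i/a_n|: 0, 1, 1
Maximum ratio: 1
Cauchy's bound: |r| <= 1 + 1 = 2

Upper bound = 2


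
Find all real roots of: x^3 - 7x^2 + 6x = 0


The constant term is 0, so x = 0 is a root. Factor out x:
  x(x^2 - 7x + 6) = 0
Solve the quadratic x^2 - 7x + 6 = 0: discriminant = (-7)^2 - 4(1)(6) = 49 - 24 = 25.
sqrt(25) = 5, so x = (7 ± 5)/2: x = 6 or x = 1.

x = 0, x = 1, x = 6
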